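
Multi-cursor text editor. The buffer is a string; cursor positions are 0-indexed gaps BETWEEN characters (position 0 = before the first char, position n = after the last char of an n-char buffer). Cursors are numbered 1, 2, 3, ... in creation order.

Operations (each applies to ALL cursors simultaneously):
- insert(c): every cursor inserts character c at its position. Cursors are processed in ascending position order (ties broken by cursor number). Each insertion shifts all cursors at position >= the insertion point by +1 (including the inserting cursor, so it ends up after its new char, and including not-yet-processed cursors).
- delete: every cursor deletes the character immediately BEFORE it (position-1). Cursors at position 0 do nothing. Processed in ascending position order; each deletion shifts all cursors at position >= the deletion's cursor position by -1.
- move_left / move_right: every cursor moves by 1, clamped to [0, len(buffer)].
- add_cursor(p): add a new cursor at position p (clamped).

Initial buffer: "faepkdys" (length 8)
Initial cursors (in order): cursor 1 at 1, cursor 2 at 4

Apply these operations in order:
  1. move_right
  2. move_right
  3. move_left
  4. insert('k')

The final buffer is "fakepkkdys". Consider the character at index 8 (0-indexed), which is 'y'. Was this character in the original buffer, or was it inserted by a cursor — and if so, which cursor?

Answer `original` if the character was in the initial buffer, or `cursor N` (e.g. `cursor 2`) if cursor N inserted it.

Answer: original

Derivation:
After op 1 (move_right): buffer="faepkdys" (len 8), cursors c1@2 c2@5, authorship ........
After op 2 (move_right): buffer="faepkdys" (len 8), cursors c1@3 c2@6, authorship ........
After op 3 (move_left): buffer="faepkdys" (len 8), cursors c1@2 c2@5, authorship ........
After op 4 (insert('k')): buffer="fakepkkdys" (len 10), cursors c1@3 c2@7, authorship ..1...2...
Authorship (.=original, N=cursor N): . . 1 . . . 2 . . .
Index 8: author = original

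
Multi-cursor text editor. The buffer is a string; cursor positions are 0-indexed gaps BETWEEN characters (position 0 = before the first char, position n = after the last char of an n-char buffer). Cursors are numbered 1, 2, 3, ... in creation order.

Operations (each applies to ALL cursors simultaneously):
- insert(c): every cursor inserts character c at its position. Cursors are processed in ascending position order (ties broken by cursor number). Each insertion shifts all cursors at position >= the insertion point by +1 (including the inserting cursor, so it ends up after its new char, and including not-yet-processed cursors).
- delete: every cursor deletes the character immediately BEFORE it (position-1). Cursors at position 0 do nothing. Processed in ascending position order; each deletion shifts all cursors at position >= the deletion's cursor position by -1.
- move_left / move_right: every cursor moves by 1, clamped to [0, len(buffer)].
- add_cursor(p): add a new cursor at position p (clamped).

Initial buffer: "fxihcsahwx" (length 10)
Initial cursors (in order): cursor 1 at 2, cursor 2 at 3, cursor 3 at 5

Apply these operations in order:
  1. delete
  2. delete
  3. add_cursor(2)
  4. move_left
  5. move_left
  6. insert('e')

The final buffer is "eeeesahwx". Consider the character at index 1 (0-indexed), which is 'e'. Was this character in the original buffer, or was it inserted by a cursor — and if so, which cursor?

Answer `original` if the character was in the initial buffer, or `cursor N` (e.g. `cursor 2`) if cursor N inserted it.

After op 1 (delete): buffer="fhsahwx" (len 7), cursors c1@1 c2@1 c3@2, authorship .......
After op 2 (delete): buffer="sahwx" (len 5), cursors c1@0 c2@0 c3@0, authorship .....
After op 3 (add_cursor(2)): buffer="sahwx" (len 5), cursors c1@0 c2@0 c3@0 c4@2, authorship .....
After op 4 (move_left): buffer="sahwx" (len 5), cursors c1@0 c2@0 c3@0 c4@1, authorship .....
After op 5 (move_left): buffer="sahwx" (len 5), cursors c1@0 c2@0 c3@0 c4@0, authorship .....
After op 6 (insert('e')): buffer="eeeesahwx" (len 9), cursors c1@4 c2@4 c3@4 c4@4, authorship 1234.....
Authorship (.=original, N=cursor N): 1 2 3 4 . . . . .
Index 1: author = 2

Answer: cursor 2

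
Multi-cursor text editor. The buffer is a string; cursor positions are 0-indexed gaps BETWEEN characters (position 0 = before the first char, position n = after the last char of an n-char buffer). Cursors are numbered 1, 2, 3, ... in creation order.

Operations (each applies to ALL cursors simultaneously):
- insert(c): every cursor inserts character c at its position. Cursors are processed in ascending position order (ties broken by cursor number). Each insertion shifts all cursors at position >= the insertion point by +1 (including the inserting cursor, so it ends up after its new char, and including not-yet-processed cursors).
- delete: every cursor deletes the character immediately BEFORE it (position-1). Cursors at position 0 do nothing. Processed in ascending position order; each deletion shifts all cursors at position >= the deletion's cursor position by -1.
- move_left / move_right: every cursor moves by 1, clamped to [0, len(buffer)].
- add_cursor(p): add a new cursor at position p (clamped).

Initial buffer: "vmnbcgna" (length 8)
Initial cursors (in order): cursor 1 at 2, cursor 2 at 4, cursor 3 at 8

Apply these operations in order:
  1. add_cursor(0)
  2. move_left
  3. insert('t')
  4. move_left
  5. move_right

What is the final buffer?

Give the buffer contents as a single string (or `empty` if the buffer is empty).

After op 1 (add_cursor(0)): buffer="vmnbcgna" (len 8), cursors c4@0 c1@2 c2@4 c3@8, authorship ........
After op 2 (move_left): buffer="vmnbcgna" (len 8), cursors c4@0 c1@1 c2@3 c3@7, authorship ........
After op 3 (insert('t')): buffer="tvtmntbcgnta" (len 12), cursors c4@1 c1@3 c2@6 c3@11, authorship 4.1..2....3.
After op 4 (move_left): buffer="tvtmntbcgnta" (len 12), cursors c4@0 c1@2 c2@5 c3@10, authorship 4.1..2....3.
After op 5 (move_right): buffer="tvtmntbcgnta" (len 12), cursors c4@1 c1@3 c2@6 c3@11, authorship 4.1..2....3.

Answer: tvtmntbcgnta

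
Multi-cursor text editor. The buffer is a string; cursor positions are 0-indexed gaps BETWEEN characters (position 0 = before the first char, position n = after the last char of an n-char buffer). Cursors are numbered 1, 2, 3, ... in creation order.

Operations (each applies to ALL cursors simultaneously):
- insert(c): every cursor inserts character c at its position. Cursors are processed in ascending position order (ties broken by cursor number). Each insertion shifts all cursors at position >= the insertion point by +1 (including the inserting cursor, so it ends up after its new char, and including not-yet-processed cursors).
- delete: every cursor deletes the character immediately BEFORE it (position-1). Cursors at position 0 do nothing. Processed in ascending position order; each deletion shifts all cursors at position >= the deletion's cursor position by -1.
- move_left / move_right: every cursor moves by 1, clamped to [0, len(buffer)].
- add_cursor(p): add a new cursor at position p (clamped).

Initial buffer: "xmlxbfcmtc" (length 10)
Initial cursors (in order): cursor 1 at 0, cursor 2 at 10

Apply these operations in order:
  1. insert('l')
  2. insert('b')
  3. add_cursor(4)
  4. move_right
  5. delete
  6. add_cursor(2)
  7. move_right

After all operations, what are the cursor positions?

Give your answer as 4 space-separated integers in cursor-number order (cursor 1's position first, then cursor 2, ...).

Answer: 3 11 4 3

Derivation:
After op 1 (insert('l')): buffer="lxmlxbfcmtcl" (len 12), cursors c1@1 c2@12, authorship 1..........2
After op 2 (insert('b')): buffer="lbxmlxbfcmtclb" (len 14), cursors c1@2 c2@14, authorship 11..........22
After op 3 (add_cursor(4)): buffer="lbxmlxbfcmtclb" (len 14), cursors c1@2 c3@4 c2@14, authorship 11..........22
After op 4 (move_right): buffer="lbxmlxbfcmtclb" (len 14), cursors c1@3 c3@5 c2@14, authorship 11..........22
After op 5 (delete): buffer="lbmxbfcmtcl" (len 11), cursors c1@2 c3@3 c2@11, authorship 11........2
After op 6 (add_cursor(2)): buffer="lbmxbfcmtcl" (len 11), cursors c1@2 c4@2 c3@3 c2@11, authorship 11........2
After op 7 (move_right): buffer="lbmxbfcmtcl" (len 11), cursors c1@3 c4@3 c3@4 c2@11, authorship 11........2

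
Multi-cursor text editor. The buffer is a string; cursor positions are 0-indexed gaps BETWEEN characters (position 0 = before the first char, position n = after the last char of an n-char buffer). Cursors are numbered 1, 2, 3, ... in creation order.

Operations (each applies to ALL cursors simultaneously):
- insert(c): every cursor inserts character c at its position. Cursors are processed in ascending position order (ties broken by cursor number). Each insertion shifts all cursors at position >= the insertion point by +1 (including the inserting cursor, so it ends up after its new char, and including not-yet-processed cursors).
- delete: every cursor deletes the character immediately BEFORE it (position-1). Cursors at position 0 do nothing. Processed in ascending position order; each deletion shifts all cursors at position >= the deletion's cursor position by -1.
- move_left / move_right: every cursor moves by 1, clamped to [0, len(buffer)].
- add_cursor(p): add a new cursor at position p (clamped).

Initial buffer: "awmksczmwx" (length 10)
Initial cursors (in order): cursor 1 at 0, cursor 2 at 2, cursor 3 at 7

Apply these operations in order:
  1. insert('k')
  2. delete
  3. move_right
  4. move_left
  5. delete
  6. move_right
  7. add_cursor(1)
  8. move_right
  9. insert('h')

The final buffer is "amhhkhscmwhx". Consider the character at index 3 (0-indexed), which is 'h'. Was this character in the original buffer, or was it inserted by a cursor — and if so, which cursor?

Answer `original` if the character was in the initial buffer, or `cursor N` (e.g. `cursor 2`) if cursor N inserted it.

After op 1 (insert('k')): buffer="kawkmksczkmwx" (len 13), cursors c1@1 c2@4 c3@10, authorship 1..2.....3...
After op 2 (delete): buffer="awmksczmwx" (len 10), cursors c1@0 c2@2 c3@7, authorship ..........
After op 3 (move_right): buffer="awmksczmwx" (len 10), cursors c1@1 c2@3 c3@8, authorship ..........
After op 4 (move_left): buffer="awmksczmwx" (len 10), cursors c1@0 c2@2 c3@7, authorship ..........
After op 5 (delete): buffer="amkscmwx" (len 8), cursors c1@0 c2@1 c3@5, authorship ........
After op 6 (move_right): buffer="amkscmwx" (len 8), cursors c1@1 c2@2 c3@6, authorship ........
After op 7 (add_cursor(1)): buffer="amkscmwx" (len 8), cursors c1@1 c4@1 c2@2 c3@6, authorship ........
After op 8 (move_right): buffer="amkscmwx" (len 8), cursors c1@2 c4@2 c2@3 c3@7, authorship ........
After op 9 (insert('h')): buffer="amhhkhscmwhx" (len 12), cursors c1@4 c4@4 c2@6 c3@11, authorship ..14.2....3.
Authorship (.=original, N=cursor N): . . 1 4 . 2 . . . . 3 .
Index 3: author = 4

Answer: cursor 4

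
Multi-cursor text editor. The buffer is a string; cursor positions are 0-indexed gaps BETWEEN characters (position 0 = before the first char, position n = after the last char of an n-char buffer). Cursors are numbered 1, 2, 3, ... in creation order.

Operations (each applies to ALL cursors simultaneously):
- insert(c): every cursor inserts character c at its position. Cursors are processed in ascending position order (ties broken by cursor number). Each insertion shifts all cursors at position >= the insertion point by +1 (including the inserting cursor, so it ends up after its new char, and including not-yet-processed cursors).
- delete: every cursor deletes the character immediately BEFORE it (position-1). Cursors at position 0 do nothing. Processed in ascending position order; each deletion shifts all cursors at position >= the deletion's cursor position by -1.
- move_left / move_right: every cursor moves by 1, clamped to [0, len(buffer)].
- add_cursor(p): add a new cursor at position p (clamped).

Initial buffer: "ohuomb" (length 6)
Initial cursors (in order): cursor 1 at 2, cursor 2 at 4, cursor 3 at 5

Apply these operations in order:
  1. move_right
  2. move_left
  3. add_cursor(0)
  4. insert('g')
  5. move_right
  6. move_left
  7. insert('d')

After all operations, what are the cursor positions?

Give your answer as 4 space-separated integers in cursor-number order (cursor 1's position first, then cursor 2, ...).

Answer: 6 10 13 2

Derivation:
After op 1 (move_right): buffer="ohuomb" (len 6), cursors c1@3 c2@5 c3@6, authorship ......
After op 2 (move_left): buffer="ohuomb" (len 6), cursors c1@2 c2@4 c3@5, authorship ......
After op 3 (add_cursor(0)): buffer="ohuomb" (len 6), cursors c4@0 c1@2 c2@4 c3@5, authorship ......
After op 4 (insert('g')): buffer="gohguogmgb" (len 10), cursors c4@1 c1@4 c2@7 c3@9, authorship 4..1..2.3.
After op 5 (move_right): buffer="gohguogmgb" (len 10), cursors c4@2 c1@5 c2@8 c3@10, authorship 4..1..2.3.
After op 6 (move_left): buffer="gohguogmgb" (len 10), cursors c4@1 c1@4 c2@7 c3@9, authorship 4..1..2.3.
After op 7 (insert('d')): buffer="gdohgduogdmgdb" (len 14), cursors c4@2 c1@6 c2@10 c3@13, authorship 44..11..22.33.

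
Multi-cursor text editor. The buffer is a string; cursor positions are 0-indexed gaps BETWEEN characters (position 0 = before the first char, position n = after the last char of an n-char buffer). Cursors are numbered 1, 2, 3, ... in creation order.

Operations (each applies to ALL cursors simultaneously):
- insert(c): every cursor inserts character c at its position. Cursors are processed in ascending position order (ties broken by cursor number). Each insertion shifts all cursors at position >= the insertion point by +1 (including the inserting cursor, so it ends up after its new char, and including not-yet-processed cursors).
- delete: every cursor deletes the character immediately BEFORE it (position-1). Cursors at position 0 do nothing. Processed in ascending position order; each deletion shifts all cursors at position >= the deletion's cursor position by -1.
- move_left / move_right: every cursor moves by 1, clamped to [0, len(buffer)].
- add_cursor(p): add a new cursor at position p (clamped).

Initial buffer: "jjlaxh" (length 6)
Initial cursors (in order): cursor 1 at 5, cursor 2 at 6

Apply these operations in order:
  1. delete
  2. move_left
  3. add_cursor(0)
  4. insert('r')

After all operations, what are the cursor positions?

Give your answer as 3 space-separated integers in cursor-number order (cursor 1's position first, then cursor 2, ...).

After op 1 (delete): buffer="jjla" (len 4), cursors c1@4 c2@4, authorship ....
After op 2 (move_left): buffer="jjla" (len 4), cursors c1@3 c2@3, authorship ....
After op 3 (add_cursor(0)): buffer="jjla" (len 4), cursors c3@0 c1@3 c2@3, authorship ....
After op 4 (insert('r')): buffer="rjjlrra" (len 7), cursors c3@1 c1@6 c2@6, authorship 3...12.

Answer: 6 6 1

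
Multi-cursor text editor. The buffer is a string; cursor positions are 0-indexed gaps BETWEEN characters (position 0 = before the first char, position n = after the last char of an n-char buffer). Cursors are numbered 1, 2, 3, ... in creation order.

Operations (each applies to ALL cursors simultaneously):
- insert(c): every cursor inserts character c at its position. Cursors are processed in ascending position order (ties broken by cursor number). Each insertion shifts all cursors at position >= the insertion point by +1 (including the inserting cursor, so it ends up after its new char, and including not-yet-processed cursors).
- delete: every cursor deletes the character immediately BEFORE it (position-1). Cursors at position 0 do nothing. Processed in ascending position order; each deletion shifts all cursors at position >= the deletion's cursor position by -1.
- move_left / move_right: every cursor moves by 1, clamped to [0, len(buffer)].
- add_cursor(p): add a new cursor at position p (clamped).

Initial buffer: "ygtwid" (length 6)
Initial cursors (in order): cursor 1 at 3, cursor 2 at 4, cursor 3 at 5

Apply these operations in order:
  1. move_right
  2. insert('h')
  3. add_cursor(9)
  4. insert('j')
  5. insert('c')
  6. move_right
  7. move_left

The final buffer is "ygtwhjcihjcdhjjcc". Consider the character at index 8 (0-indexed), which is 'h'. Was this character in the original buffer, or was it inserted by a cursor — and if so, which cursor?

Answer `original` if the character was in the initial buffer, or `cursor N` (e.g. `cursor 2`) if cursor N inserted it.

After op 1 (move_right): buffer="ygtwid" (len 6), cursors c1@4 c2@5 c3@6, authorship ......
After op 2 (insert('h')): buffer="ygtwhihdh" (len 9), cursors c1@5 c2@7 c3@9, authorship ....1.2.3
After op 3 (add_cursor(9)): buffer="ygtwhihdh" (len 9), cursors c1@5 c2@7 c3@9 c4@9, authorship ....1.2.3
After op 4 (insert('j')): buffer="ygtwhjihjdhjj" (len 13), cursors c1@6 c2@9 c3@13 c4@13, authorship ....11.22.334
After op 5 (insert('c')): buffer="ygtwhjcihjcdhjjcc" (len 17), cursors c1@7 c2@11 c3@17 c4@17, authorship ....111.222.33434
After op 6 (move_right): buffer="ygtwhjcihjcdhjjcc" (len 17), cursors c1@8 c2@12 c3@17 c4@17, authorship ....111.222.33434
After op 7 (move_left): buffer="ygtwhjcihjcdhjjcc" (len 17), cursors c1@7 c2@11 c3@16 c4@16, authorship ....111.222.33434
Authorship (.=original, N=cursor N): . . . . 1 1 1 . 2 2 2 . 3 3 4 3 4
Index 8: author = 2

Answer: cursor 2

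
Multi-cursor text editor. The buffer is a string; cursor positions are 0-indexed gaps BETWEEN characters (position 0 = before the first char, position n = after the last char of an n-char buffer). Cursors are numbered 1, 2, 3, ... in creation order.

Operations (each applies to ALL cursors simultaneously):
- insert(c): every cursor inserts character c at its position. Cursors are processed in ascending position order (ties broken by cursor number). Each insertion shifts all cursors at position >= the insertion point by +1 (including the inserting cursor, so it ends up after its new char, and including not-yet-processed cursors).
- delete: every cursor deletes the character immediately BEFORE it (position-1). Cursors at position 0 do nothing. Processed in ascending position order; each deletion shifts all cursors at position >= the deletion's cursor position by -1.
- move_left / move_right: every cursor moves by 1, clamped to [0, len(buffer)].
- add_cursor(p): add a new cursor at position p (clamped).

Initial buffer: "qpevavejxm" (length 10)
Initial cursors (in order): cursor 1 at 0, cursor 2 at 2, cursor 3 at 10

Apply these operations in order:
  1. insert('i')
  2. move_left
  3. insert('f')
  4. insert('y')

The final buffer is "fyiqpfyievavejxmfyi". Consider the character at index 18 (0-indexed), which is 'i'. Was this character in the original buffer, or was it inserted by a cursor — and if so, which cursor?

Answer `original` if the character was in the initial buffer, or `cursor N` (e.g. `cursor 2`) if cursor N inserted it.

Answer: cursor 3

Derivation:
After op 1 (insert('i')): buffer="iqpievavejxmi" (len 13), cursors c1@1 c2@4 c3@13, authorship 1..2........3
After op 2 (move_left): buffer="iqpievavejxmi" (len 13), cursors c1@0 c2@3 c3@12, authorship 1..2........3
After op 3 (insert('f')): buffer="fiqpfievavejxmfi" (len 16), cursors c1@1 c2@5 c3@15, authorship 11..22........33
After op 4 (insert('y')): buffer="fyiqpfyievavejxmfyi" (len 19), cursors c1@2 c2@7 c3@18, authorship 111..222........333
Authorship (.=original, N=cursor N): 1 1 1 . . 2 2 2 . . . . . . . . 3 3 3
Index 18: author = 3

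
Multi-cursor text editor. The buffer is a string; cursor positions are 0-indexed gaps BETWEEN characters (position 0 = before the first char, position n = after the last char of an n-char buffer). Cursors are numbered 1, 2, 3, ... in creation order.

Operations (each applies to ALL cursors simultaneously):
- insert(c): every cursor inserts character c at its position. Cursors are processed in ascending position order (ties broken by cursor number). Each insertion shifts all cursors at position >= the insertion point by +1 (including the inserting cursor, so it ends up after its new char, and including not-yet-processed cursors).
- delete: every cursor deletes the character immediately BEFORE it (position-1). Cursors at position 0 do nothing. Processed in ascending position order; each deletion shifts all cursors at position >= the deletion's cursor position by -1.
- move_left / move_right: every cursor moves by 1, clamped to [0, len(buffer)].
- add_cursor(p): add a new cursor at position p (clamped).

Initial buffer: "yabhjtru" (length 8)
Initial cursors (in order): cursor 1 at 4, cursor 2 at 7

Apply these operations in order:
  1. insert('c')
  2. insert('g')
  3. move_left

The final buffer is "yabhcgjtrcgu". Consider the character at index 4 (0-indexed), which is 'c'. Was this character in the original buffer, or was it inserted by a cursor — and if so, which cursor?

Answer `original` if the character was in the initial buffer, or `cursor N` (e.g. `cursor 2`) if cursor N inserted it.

After op 1 (insert('c')): buffer="yabhcjtrcu" (len 10), cursors c1@5 c2@9, authorship ....1...2.
After op 2 (insert('g')): buffer="yabhcgjtrcgu" (len 12), cursors c1@6 c2@11, authorship ....11...22.
After op 3 (move_left): buffer="yabhcgjtrcgu" (len 12), cursors c1@5 c2@10, authorship ....11...22.
Authorship (.=original, N=cursor N): . . . . 1 1 . . . 2 2 .
Index 4: author = 1

Answer: cursor 1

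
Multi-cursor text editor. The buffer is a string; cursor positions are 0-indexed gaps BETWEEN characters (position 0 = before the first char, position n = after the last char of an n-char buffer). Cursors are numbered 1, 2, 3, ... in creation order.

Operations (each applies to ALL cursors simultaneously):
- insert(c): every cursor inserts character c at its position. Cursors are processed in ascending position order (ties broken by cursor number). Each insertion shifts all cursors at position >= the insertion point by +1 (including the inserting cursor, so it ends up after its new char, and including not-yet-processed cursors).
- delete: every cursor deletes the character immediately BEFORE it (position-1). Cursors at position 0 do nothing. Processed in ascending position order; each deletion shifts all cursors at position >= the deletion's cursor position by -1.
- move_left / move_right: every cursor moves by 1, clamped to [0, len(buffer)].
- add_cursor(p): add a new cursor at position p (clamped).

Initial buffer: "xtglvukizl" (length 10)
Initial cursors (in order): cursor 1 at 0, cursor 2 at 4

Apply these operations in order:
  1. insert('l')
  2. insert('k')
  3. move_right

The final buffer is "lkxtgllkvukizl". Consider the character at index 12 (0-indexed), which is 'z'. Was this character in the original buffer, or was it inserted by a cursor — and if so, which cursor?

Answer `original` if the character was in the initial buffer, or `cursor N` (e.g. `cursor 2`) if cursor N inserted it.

After op 1 (insert('l')): buffer="lxtgllvukizl" (len 12), cursors c1@1 c2@6, authorship 1....2......
After op 2 (insert('k')): buffer="lkxtgllkvukizl" (len 14), cursors c1@2 c2@8, authorship 11....22......
After op 3 (move_right): buffer="lkxtgllkvukizl" (len 14), cursors c1@3 c2@9, authorship 11....22......
Authorship (.=original, N=cursor N): 1 1 . . . . 2 2 . . . . . .
Index 12: author = original

Answer: original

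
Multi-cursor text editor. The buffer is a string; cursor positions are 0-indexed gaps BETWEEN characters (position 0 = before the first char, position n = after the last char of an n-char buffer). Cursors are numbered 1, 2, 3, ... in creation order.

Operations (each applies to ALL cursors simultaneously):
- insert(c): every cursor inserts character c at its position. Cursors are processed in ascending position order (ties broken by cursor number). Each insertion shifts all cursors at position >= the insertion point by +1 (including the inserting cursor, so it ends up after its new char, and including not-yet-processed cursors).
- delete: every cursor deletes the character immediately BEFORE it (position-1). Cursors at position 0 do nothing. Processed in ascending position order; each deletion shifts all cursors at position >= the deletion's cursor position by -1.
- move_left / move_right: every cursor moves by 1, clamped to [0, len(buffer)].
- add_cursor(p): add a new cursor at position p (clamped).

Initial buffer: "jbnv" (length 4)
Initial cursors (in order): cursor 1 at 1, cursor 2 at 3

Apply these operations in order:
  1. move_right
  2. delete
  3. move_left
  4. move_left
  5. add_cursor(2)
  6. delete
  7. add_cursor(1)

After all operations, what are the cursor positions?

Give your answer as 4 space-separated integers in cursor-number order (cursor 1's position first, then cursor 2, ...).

After op 1 (move_right): buffer="jbnv" (len 4), cursors c1@2 c2@4, authorship ....
After op 2 (delete): buffer="jn" (len 2), cursors c1@1 c2@2, authorship ..
After op 3 (move_left): buffer="jn" (len 2), cursors c1@0 c2@1, authorship ..
After op 4 (move_left): buffer="jn" (len 2), cursors c1@0 c2@0, authorship ..
After op 5 (add_cursor(2)): buffer="jn" (len 2), cursors c1@0 c2@0 c3@2, authorship ..
After op 6 (delete): buffer="j" (len 1), cursors c1@0 c2@0 c3@1, authorship .
After op 7 (add_cursor(1)): buffer="j" (len 1), cursors c1@0 c2@0 c3@1 c4@1, authorship .

Answer: 0 0 1 1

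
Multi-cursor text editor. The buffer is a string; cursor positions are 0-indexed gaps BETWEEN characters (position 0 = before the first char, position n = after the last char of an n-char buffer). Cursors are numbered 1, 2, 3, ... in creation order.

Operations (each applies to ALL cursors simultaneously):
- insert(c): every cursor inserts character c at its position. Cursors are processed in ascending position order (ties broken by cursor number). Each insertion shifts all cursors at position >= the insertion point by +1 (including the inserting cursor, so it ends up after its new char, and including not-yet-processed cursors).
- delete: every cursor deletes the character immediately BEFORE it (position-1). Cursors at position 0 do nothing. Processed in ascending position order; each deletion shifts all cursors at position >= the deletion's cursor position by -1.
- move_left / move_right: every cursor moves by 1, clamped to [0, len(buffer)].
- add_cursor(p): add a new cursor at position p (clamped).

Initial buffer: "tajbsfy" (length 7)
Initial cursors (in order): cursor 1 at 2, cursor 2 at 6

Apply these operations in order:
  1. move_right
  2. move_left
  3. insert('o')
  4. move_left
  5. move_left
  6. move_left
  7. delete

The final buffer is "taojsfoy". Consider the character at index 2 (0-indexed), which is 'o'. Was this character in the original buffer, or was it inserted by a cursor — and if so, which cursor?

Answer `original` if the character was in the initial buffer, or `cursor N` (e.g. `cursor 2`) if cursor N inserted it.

Answer: cursor 1

Derivation:
After op 1 (move_right): buffer="tajbsfy" (len 7), cursors c1@3 c2@7, authorship .......
After op 2 (move_left): buffer="tajbsfy" (len 7), cursors c1@2 c2@6, authorship .......
After op 3 (insert('o')): buffer="taojbsfoy" (len 9), cursors c1@3 c2@8, authorship ..1....2.
After op 4 (move_left): buffer="taojbsfoy" (len 9), cursors c1@2 c2@7, authorship ..1....2.
After op 5 (move_left): buffer="taojbsfoy" (len 9), cursors c1@1 c2@6, authorship ..1....2.
After op 6 (move_left): buffer="taojbsfoy" (len 9), cursors c1@0 c2@5, authorship ..1....2.
After op 7 (delete): buffer="taojsfoy" (len 8), cursors c1@0 c2@4, authorship ..1...2.
Authorship (.=original, N=cursor N): . . 1 . . . 2 .
Index 2: author = 1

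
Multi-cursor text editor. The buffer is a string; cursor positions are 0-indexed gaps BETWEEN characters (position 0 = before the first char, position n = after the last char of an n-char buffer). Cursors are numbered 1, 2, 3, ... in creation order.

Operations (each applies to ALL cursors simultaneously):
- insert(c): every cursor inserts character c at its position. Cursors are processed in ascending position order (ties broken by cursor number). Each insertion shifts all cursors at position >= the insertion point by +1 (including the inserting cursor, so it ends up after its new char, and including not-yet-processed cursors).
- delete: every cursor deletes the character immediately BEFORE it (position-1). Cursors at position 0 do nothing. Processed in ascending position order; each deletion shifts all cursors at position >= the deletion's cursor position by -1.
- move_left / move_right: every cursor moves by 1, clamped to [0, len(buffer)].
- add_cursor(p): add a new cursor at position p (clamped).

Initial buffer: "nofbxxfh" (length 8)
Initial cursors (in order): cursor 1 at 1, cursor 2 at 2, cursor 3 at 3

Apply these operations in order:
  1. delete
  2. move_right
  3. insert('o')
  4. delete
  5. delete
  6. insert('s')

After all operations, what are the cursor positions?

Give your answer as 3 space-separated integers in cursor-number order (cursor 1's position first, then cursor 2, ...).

After op 1 (delete): buffer="bxxfh" (len 5), cursors c1@0 c2@0 c3@0, authorship .....
After op 2 (move_right): buffer="bxxfh" (len 5), cursors c1@1 c2@1 c3@1, authorship .....
After op 3 (insert('o')): buffer="boooxxfh" (len 8), cursors c1@4 c2@4 c3@4, authorship .123....
After op 4 (delete): buffer="bxxfh" (len 5), cursors c1@1 c2@1 c3@1, authorship .....
After op 5 (delete): buffer="xxfh" (len 4), cursors c1@0 c2@0 c3@0, authorship ....
After op 6 (insert('s')): buffer="sssxxfh" (len 7), cursors c1@3 c2@3 c3@3, authorship 123....

Answer: 3 3 3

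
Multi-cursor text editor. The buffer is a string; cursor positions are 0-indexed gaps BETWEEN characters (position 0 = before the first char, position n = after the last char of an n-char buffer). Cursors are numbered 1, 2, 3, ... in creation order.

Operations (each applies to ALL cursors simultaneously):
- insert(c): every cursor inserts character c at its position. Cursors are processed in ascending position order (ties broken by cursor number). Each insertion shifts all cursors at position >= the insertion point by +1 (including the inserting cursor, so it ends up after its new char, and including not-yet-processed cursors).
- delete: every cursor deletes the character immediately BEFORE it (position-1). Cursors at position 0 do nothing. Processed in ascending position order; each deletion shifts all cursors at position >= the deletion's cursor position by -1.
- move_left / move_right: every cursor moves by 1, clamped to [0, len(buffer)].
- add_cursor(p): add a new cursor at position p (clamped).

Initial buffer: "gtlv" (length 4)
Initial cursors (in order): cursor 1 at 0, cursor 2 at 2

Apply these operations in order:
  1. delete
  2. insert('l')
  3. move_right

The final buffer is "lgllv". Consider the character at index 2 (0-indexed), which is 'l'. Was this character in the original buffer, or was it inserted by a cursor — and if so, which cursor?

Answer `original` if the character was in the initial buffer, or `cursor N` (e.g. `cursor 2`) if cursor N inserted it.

After op 1 (delete): buffer="glv" (len 3), cursors c1@0 c2@1, authorship ...
After op 2 (insert('l')): buffer="lgllv" (len 5), cursors c1@1 c2@3, authorship 1.2..
After op 3 (move_right): buffer="lgllv" (len 5), cursors c1@2 c2@4, authorship 1.2..
Authorship (.=original, N=cursor N): 1 . 2 . .
Index 2: author = 2

Answer: cursor 2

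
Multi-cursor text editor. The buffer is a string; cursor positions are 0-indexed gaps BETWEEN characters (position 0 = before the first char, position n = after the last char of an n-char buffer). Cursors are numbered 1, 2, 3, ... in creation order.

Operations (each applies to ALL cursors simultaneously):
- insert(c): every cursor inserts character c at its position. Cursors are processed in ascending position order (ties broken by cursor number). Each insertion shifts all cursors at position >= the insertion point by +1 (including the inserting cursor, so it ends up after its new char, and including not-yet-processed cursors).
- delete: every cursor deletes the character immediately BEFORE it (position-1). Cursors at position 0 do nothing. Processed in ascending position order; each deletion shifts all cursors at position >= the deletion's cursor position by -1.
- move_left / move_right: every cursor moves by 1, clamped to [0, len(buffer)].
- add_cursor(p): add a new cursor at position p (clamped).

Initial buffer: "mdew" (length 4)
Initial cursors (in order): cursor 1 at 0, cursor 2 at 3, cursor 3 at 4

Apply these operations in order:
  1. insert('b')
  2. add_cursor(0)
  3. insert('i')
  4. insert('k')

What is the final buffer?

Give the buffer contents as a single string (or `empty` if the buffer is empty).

Answer: ikbikmdebikwbik

Derivation:
After op 1 (insert('b')): buffer="bmdebwb" (len 7), cursors c1@1 c2@5 c3@7, authorship 1...2.3
After op 2 (add_cursor(0)): buffer="bmdebwb" (len 7), cursors c4@0 c1@1 c2@5 c3@7, authorship 1...2.3
After op 3 (insert('i')): buffer="ibimdebiwbi" (len 11), cursors c4@1 c1@3 c2@8 c3@11, authorship 411...22.33
After op 4 (insert('k')): buffer="ikbikmdebikwbik" (len 15), cursors c4@2 c1@5 c2@11 c3@15, authorship 44111...222.333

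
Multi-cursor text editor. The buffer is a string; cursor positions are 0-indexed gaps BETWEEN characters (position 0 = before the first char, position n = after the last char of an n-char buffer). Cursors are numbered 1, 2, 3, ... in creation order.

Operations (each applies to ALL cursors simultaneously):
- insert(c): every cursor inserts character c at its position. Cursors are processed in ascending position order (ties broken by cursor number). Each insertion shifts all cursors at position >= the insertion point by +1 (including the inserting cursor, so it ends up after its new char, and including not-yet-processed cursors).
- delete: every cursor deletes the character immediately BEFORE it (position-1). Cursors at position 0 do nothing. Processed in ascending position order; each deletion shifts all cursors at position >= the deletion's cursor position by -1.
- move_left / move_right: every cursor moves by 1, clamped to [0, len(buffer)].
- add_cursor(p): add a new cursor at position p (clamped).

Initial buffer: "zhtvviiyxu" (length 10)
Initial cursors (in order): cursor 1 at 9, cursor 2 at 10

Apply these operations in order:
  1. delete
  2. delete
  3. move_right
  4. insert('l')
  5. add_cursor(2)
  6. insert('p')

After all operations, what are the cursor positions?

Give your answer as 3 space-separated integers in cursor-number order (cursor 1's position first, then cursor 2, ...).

After op 1 (delete): buffer="zhtvviiy" (len 8), cursors c1@8 c2@8, authorship ........
After op 2 (delete): buffer="zhtvvi" (len 6), cursors c1@6 c2@6, authorship ......
After op 3 (move_right): buffer="zhtvvi" (len 6), cursors c1@6 c2@6, authorship ......
After op 4 (insert('l')): buffer="zhtvvill" (len 8), cursors c1@8 c2@8, authorship ......12
After op 5 (add_cursor(2)): buffer="zhtvvill" (len 8), cursors c3@2 c1@8 c2@8, authorship ......12
After op 6 (insert('p')): buffer="zhptvvillpp" (len 11), cursors c3@3 c1@11 c2@11, authorship ..3....1212

Answer: 11 11 3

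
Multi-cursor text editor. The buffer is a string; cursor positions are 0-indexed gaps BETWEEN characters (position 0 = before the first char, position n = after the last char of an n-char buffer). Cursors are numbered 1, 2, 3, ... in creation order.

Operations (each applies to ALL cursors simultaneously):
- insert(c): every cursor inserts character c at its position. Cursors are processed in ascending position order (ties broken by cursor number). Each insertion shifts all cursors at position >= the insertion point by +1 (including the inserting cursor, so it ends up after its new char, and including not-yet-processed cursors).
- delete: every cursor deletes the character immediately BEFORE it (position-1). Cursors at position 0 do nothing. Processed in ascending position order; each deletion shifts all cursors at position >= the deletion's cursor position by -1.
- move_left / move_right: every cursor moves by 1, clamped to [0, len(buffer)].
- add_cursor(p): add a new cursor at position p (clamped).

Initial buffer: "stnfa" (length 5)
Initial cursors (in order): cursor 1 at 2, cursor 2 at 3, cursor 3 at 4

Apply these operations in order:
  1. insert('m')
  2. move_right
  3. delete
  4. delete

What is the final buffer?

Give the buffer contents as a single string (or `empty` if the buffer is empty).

After op 1 (insert('m')): buffer="stmnmfma" (len 8), cursors c1@3 c2@5 c3@7, authorship ..1.2.3.
After op 2 (move_right): buffer="stmnmfma" (len 8), cursors c1@4 c2@6 c3@8, authorship ..1.2.3.
After op 3 (delete): buffer="stmmm" (len 5), cursors c1@3 c2@4 c3@5, authorship ..123
After op 4 (delete): buffer="st" (len 2), cursors c1@2 c2@2 c3@2, authorship ..

Answer: st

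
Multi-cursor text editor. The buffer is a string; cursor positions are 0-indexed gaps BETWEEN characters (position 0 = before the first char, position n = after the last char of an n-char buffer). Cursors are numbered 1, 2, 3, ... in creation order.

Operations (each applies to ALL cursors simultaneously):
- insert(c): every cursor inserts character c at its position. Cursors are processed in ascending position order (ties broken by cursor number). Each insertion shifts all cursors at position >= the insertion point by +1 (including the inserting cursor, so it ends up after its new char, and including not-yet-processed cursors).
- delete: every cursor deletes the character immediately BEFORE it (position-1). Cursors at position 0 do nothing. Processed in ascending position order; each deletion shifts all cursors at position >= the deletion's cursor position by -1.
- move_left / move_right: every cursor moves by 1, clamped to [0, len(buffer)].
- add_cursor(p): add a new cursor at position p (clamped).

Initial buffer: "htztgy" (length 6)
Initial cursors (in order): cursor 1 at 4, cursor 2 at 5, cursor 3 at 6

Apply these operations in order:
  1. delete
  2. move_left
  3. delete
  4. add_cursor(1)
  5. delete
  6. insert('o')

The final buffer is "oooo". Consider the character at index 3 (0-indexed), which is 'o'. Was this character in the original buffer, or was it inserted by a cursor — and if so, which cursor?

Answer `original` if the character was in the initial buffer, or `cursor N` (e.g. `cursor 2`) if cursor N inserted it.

After op 1 (delete): buffer="htz" (len 3), cursors c1@3 c2@3 c3@3, authorship ...
After op 2 (move_left): buffer="htz" (len 3), cursors c1@2 c2@2 c3@2, authorship ...
After op 3 (delete): buffer="z" (len 1), cursors c1@0 c2@0 c3@0, authorship .
After op 4 (add_cursor(1)): buffer="z" (len 1), cursors c1@0 c2@0 c3@0 c4@1, authorship .
After op 5 (delete): buffer="" (len 0), cursors c1@0 c2@0 c3@0 c4@0, authorship 
After op 6 (insert('o')): buffer="oooo" (len 4), cursors c1@4 c2@4 c3@4 c4@4, authorship 1234
Authorship (.=original, N=cursor N): 1 2 3 4
Index 3: author = 4

Answer: cursor 4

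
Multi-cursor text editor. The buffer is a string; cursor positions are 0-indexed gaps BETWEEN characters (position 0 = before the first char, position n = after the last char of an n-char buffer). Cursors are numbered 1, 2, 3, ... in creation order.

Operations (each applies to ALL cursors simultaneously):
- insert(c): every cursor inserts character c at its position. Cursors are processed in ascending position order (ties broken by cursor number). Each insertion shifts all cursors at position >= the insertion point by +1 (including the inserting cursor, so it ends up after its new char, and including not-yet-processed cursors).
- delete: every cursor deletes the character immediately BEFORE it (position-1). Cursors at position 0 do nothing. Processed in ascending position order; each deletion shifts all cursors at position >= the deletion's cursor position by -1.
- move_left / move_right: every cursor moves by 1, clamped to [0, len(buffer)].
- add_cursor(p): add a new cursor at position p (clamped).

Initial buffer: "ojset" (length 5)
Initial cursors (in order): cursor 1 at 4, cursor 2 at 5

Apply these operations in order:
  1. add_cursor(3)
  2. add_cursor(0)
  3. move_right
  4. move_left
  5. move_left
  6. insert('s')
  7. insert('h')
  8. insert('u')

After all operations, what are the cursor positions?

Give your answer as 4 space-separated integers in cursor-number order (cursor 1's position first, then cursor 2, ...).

After op 1 (add_cursor(3)): buffer="ojset" (len 5), cursors c3@3 c1@4 c2@5, authorship .....
After op 2 (add_cursor(0)): buffer="ojset" (len 5), cursors c4@0 c3@3 c1@4 c2@5, authorship .....
After op 3 (move_right): buffer="ojset" (len 5), cursors c4@1 c3@4 c1@5 c2@5, authorship .....
After op 4 (move_left): buffer="ojset" (len 5), cursors c4@0 c3@3 c1@4 c2@4, authorship .....
After op 5 (move_left): buffer="ojset" (len 5), cursors c4@0 c3@2 c1@3 c2@3, authorship .....
After op 6 (insert('s')): buffer="sojsssset" (len 9), cursors c4@1 c3@4 c1@7 c2@7, authorship 4..3.12..
After op 7 (insert('h')): buffer="shojshssshhet" (len 13), cursors c4@2 c3@6 c1@11 c2@11, authorship 44..33.1212..
After op 8 (insert('u')): buffer="shuojshussshhuuet" (len 17), cursors c4@3 c3@8 c1@15 c2@15, authorship 444..333.121212..

Answer: 15 15 8 3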